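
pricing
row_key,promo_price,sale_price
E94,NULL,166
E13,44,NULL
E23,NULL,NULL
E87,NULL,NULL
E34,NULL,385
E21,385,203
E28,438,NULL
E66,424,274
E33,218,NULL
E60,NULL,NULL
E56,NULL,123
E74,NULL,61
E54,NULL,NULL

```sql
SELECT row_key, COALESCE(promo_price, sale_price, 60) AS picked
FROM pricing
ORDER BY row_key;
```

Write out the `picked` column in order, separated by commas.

44, 385, 60, 438, 218, 385, 60, 123, 60, 424, 61, 60, 166

row_key=E13: promo_price=44 → 44
row_key=E21: promo_price=385 → 385
row_key=E23: promo_price=NULL, sale_price=NULL, → literal 60 → 60
row_key=E28: promo_price=438 → 438
row_key=E33: promo_price=218 → 218
row_key=E34: promo_price=NULL, sale_price=385 → 385
row_key=E54: promo_price=NULL, sale_price=NULL, → literal 60 → 60
row_key=E56: promo_price=NULL, sale_price=123 → 123
row_key=E60: promo_price=NULL, sale_price=NULL, → literal 60 → 60
row_key=E66: promo_price=424 → 424
row_key=E74: promo_price=NULL, sale_price=61 → 61
row_key=E87: promo_price=NULL, sale_price=NULL, → literal 60 → 60
row_key=E94: promo_price=NULL, sale_price=166 → 166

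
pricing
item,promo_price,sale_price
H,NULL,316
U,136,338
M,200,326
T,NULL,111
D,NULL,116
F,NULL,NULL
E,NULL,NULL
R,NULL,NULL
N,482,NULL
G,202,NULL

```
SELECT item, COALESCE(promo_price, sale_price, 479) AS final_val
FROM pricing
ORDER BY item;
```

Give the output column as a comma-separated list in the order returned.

item=D: promo_price=NULL, sale_price=116 → 116
item=E: promo_price=NULL, sale_price=NULL, → literal 479 → 479
item=F: promo_price=NULL, sale_price=NULL, → literal 479 → 479
item=G: promo_price=202 → 202
item=H: promo_price=NULL, sale_price=316 → 316
item=M: promo_price=200 → 200
item=N: promo_price=482 → 482
item=R: promo_price=NULL, sale_price=NULL, → literal 479 → 479
item=T: promo_price=NULL, sale_price=111 → 111
item=U: promo_price=136 → 136

116, 479, 479, 202, 316, 200, 482, 479, 111, 136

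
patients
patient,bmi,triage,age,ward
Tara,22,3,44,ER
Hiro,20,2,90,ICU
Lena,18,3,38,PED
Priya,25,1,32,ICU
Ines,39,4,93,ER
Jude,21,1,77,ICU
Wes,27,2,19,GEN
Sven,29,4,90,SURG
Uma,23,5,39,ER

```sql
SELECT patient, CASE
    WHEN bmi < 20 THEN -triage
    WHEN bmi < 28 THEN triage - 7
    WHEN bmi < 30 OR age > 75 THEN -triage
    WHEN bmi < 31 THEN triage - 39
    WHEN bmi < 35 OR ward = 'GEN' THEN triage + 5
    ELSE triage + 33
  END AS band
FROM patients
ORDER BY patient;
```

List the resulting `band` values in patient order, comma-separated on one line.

patient=Hiro: bmi < 28 → -5
patient=Ines: bmi < 30 OR age > 75 → -4
patient=Jude: bmi < 28 → -6
patient=Lena: bmi < 20 → -3
patient=Priya: bmi < 28 → -6
patient=Sven: bmi < 30 OR age > 75 → -4
patient=Tara: bmi < 28 → -4
patient=Uma: bmi < 28 → -2
patient=Wes: bmi < 28 → -5

-5, -4, -6, -3, -6, -4, -4, -2, -5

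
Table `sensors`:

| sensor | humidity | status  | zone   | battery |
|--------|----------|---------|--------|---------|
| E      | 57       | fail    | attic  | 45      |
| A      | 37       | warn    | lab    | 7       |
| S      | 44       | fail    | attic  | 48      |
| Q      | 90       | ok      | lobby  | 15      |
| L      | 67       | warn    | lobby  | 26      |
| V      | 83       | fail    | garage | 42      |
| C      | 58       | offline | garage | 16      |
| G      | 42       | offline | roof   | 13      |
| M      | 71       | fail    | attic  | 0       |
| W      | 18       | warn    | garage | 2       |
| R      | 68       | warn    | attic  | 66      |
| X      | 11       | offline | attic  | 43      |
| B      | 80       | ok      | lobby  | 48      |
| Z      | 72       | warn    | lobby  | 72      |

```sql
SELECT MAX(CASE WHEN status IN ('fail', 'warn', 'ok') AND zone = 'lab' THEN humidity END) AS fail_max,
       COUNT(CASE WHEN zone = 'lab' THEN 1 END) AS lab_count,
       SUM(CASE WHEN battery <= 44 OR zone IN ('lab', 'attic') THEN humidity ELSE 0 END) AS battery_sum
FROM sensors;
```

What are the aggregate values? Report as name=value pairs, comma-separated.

fail_max=37, lab_count=1, battery_sum=646

[fail_max: status IN ('fail', 'warn', 'ok') AND zone = 'lab']
sensor=E: ✗
sensor=A: ✓ → 37
sensor=S: ✗
sensor=Q: ✗
sensor=L: ✗
sensor=V: ✗
sensor=C: ✗
sensor=G: ✗
sensor=M: ✗
sensor=W: ✗
sensor=R: ✗
sensor=X: ✗
sensor=B: ✗
sensor=Z: ✗
fail_max = MAX(37) = 37
—
[lab_count: zone = 'lab']
sensor=E: ✗
sensor=A: ✓ → 1
sensor=S: ✗
sensor=Q: ✗
sensor=L: ✗
sensor=V: ✗
sensor=C: ✗
sensor=G: ✗
sensor=M: ✗
sensor=W: ✗
sensor=R: ✗
sensor=X: ✗
sensor=B: ✗
sensor=Z: ✗
lab_count = COUNT(1) = 1
—
[battery_sum: battery <= 44 OR zone IN ('lab', 'attic')]
sensor=E: ✓ → 57
sensor=A: ✓ → 37
sensor=S: ✓ → 44
sensor=Q: ✓ → 90
sensor=L: ✓ → 67
sensor=V: ✓ → 83
sensor=C: ✓ → 58
sensor=G: ✓ → 42
sensor=M: ✓ → 71
sensor=W: ✓ → 18
sensor=R: ✓ → 68
sensor=X: ✓ → 11
sensor=B: ✗
sensor=Z: ✗
battery_sum = 57 + 37 + 44 + 90 + 67 + 83 + 58 + 42 + 71 + 18 + 68 + 11 = 646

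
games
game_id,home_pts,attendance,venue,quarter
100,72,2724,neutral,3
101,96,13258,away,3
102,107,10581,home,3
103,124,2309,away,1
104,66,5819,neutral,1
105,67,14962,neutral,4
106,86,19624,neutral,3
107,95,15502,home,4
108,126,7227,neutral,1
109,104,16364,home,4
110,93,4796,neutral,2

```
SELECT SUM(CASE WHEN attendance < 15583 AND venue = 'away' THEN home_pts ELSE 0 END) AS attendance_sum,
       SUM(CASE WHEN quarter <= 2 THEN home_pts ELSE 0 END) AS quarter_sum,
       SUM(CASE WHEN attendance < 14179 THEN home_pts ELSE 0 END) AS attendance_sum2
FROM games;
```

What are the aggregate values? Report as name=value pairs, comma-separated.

attendance_sum=220, quarter_sum=409, attendance_sum2=684

[attendance_sum: attendance < 15583 AND venue = 'away']
game_id=100: ✗
game_id=101: ✓ → 96
game_id=102: ✗
game_id=103: ✓ → 124
game_id=104: ✗
game_id=105: ✗
game_id=106: ✗
game_id=107: ✗
game_id=108: ✗
game_id=109: ✗
game_id=110: ✗
attendance_sum = 96 + 124 = 220
—
[quarter_sum: quarter <= 2]
game_id=100: ✗
game_id=101: ✗
game_id=102: ✗
game_id=103: ✓ → 124
game_id=104: ✓ → 66
game_id=105: ✗
game_id=106: ✗
game_id=107: ✗
game_id=108: ✓ → 126
game_id=109: ✗
game_id=110: ✓ → 93
quarter_sum = 124 + 66 + 126 + 93 = 409
—
[attendance_sum2: attendance < 14179]
game_id=100: ✓ → 72
game_id=101: ✓ → 96
game_id=102: ✓ → 107
game_id=103: ✓ → 124
game_id=104: ✓ → 66
game_id=105: ✗
game_id=106: ✗
game_id=107: ✗
game_id=108: ✓ → 126
game_id=109: ✗
game_id=110: ✓ → 93
attendance_sum2 = 72 + 96 + 107 + 124 + 66 + 126 + 93 = 684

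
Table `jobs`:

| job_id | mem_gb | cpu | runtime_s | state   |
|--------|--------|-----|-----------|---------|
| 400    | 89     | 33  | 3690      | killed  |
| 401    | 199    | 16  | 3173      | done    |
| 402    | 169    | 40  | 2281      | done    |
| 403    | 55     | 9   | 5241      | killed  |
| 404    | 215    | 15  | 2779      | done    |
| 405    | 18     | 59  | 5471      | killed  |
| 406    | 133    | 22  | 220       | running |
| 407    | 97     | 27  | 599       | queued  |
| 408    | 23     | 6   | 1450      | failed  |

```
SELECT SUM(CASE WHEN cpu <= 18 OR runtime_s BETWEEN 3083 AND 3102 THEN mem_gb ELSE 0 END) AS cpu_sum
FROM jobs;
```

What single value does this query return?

492

job_id=400: ✗
job_id=401: ✓ → 199
job_id=402: ✗
job_id=403: ✓ → 55
job_id=404: ✓ → 215
job_id=405: ✗
job_id=406: ✗
job_id=407: ✗
job_id=408: ✓ → 23
cpu_sum = 199 + 55 + 215 + 23 = 492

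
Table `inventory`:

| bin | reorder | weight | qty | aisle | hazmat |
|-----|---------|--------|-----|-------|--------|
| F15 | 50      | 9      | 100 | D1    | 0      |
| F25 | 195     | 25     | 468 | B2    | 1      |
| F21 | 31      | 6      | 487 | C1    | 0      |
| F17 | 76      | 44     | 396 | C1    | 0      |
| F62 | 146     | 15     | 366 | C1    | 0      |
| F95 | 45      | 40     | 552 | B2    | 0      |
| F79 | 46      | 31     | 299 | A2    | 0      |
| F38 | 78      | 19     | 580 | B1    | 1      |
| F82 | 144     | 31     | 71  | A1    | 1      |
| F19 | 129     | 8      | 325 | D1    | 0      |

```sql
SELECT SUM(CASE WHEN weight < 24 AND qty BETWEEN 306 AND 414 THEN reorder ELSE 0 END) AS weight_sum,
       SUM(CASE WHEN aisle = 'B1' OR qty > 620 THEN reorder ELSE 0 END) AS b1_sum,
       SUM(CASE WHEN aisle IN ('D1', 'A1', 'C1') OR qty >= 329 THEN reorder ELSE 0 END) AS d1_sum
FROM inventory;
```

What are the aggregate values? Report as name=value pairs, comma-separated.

[weight_sum: weight < 24 AND qty BETWEEN 306 AND 414]
bin=F15: ✗
bin=F25: ✗
bin=F21: ✗
bin=F17: ✗
bin=F62: ✓ → 146
bin=F95: ✗
bin=F79: ✗
bin=F38: ✗
bin=F82: ✗
bin=F19: ✓ → 129
weight_sum = 146 + 129 = 275
—
[b1_sum: aisle = 'B1' OR qty > 620]
bin=F15: ✗
bin=F25: ✗
bin=F21: ✗
bin=F17: ✗
bin=F62: ✗
bin=F95: ✗
bin=F79: ✗
bin=F38: ✓ → 78
bin=F82: ✗
bin=F19: ✗
b1_sum = 78
—
[d1_sum: aisle IN ('D1', 'A1', 'C1') OR qty >= 329]
bin=F15: ✓ → 50
bin=F25: ✓ → 195
bin=F21: ✓ → 31
bin=F17: ✓ → 76
bin=F62: ✓ → 146
bin=F95: ✓ → 45
bin=F79: ✗
bin=F38: ✓ → 78
bin=F82: ✓ → 144
bin=F19: ✓ → 129
d1_sum = 50 + 195 + 31 + 76 + 146 + 45 + 78 + 144 + 129 = 894

weight_sum=275, b1_sum=78, d1_sum=894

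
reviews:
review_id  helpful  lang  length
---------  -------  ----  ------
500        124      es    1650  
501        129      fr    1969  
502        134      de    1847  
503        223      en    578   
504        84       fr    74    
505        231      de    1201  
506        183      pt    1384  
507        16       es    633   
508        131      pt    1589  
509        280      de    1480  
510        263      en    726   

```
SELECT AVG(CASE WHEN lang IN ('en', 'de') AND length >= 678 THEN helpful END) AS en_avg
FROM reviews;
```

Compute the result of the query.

review_id=500: ✗
review_id=501: ✗
review_id=502: ✓ → 134
review_id=503: ✗
review_id=504: ✗
review_id=505: ✓ → 231
review_id=506: ✗
review_id=507: ✗
review_id=508: ✗
review_id=509: ✓ → 280
review_id=510: ✓ → 263
en_avg = (134 + 231 + 280 + 263) / 4 = 227

227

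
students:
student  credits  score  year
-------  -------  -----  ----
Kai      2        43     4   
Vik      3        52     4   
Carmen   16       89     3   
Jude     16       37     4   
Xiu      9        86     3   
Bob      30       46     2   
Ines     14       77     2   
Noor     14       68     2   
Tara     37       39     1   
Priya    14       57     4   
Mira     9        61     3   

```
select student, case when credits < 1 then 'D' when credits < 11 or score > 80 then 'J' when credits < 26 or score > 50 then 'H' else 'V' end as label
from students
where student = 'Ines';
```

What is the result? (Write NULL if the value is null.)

student = Ines: credits=14, score=77, year=2.
credits < 1 → false
credits < 11 or score > 80 → false
credits < 26 or score > 50 → true → H

H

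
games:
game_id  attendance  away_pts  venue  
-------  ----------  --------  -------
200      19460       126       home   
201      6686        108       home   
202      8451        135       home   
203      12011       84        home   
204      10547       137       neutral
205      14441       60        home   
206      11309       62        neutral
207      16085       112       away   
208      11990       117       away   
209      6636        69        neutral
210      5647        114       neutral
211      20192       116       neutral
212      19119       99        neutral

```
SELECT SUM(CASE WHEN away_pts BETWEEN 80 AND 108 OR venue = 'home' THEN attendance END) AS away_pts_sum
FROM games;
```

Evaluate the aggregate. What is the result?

80168

game_id=200: ✓ → 19460
game_id=201: ✓ → 6686
game_id=202: ✓ → 8451
game_id=203: ✓ → 12011
game_id=204: ✗
game_id=205: ✓ → 14441
game_id=206: ✗
game_id=207: ✗
game_id=208: ✗
game_id=209: ✗
game_id=210: ✗
game_id=211: ✗
game_id=212: ✓ → 19119
away_pts_sum = 19460 + 6686 + 8451 + 12011 + 14441 + 19119 = 80168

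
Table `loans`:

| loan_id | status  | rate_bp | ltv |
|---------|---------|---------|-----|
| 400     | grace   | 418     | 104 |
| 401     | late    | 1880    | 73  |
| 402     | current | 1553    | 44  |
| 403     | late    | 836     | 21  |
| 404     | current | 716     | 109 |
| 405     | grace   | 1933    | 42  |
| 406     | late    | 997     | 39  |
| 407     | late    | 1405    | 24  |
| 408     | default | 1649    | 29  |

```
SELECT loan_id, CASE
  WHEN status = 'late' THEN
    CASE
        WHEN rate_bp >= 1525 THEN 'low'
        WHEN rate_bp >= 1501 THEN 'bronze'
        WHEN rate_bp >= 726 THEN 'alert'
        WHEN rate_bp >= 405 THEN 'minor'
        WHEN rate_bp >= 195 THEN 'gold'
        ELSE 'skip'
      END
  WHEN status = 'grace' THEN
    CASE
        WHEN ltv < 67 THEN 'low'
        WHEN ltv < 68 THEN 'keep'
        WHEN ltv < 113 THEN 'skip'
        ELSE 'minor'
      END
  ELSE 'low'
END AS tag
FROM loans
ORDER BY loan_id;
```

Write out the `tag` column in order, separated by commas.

loan_id=400: status='grace' → inner[ltv < 113] → skip
loan_id=401: status='late' → inner[rate_bp >= 1525] → low
loan_id=402: status='current' → outer ELSE → low
loan_id=403: status='late' → inner[rate_bp >= 726] → alert
loan_id=404: status='current' → outer ELSE → low
loan_id=405: status='grace' → inner[ltv < 67] → low
loan_id=406: status='late' → inner[rate_bp >= 726] → alert
loan_id=407: status='late' → inner[rate_bp >= 726] → alert
loan_id=408: status='default' → outer ELSE → low

skip, low, low, alert, low, low, alert, alert, low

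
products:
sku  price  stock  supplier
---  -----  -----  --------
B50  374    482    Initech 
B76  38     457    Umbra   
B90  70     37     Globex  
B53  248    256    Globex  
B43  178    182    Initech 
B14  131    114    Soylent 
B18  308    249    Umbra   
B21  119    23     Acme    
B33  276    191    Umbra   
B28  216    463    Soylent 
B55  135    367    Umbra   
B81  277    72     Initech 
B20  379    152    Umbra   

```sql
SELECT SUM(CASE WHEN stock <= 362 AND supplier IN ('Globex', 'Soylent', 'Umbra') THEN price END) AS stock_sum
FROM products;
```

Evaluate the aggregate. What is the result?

sku=B50: ✗
sku=B76: ✗
sku=B90: ✓ → 70
sku=B53: ✓ → 248
sku=B43: ✗
sku=B14: ✓ → 131
sku=B18: ✓ → 308
sku=B21: ✗
sku=B33: ✓ → 276
sku=B28: ✗
sku=B55: ✗
sku=B81: ✗
sku=B20: ✓ → 379
stock_sum = 70 + 248 + 131 + 308 + 276 + 379 = 1412

1412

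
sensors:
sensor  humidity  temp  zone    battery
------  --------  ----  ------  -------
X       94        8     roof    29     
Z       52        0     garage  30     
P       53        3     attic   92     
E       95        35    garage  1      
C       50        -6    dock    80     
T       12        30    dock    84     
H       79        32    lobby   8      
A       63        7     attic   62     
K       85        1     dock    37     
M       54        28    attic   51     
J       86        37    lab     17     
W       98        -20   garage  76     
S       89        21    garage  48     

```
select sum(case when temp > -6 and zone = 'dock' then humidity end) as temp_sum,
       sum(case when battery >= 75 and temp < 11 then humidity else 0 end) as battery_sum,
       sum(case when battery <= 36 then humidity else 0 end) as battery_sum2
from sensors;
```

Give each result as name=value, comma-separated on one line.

[temp_sum: temp > -6 and zone = 'dock']
sensor=X: ✗
sensor=Z: ✗
sensor=P: ✗
sensor=E: ✗
sensor=C: ✗
sensor=T: ✓ → 12
sensor=H: ✗
sensor=A: ✗
sensor=K: ✓ → 85
sensor=M: ✗
sensor=J: ✗
sensor=W: ✗
sensor=S: ✗
temp_sum = 12 + 85 = 97
—
[battery_sum: battery >= 75 and temp < 11]
sensor=X: ✗
sensor=Z: ✗
sensor=P: ✓ → 53
sensor=E: ✗
sensor=C: ✓ → 50
sensor=T: ✗
sensor=H: ✗
sensor=A: ✗
sensor=K: ✗
sensor=M: ✗
sensor=J: ✗
sensor=W: ✓ → 98
sensor=S: ✗
battery_sum = 53 + 50 + 98 = 201
—
[battery_sum2: battery <= 36]
sensor=X: ✓ → 94
sensor=Z: ✓ → 52
sensor=P: ✗
sensor=E: ✓ → 95
sensor=C: ✗
sensor=T: ✗
sensor=H: ✓ → 79
sensor=A: ✗
sensor=K: ✗
sensor=M: ✗
sensor=J: ✓ → 86
sensor=W: ✗
sensor=S: ✗
battery_sum2 = 94 + 52 + 95 + 79 + 86 = 406

temp_sum=97, battery_sum=201, battery_sum2=406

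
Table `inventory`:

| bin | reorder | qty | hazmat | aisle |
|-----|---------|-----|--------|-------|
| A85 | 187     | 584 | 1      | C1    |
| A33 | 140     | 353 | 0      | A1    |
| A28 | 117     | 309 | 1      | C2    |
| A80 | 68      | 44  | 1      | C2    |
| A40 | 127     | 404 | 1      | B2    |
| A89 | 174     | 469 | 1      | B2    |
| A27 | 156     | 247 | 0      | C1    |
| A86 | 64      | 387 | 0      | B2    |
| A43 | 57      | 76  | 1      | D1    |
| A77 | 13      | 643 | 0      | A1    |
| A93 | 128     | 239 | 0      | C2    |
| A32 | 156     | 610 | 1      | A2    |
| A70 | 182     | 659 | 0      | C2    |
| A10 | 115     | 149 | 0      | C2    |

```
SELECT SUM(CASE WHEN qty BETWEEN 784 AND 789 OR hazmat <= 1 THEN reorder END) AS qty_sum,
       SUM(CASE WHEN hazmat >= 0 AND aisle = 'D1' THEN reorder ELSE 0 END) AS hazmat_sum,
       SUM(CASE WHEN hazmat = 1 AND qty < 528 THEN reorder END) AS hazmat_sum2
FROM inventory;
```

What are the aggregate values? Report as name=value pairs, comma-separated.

[qty_sum: qty BETWEEN 784 AND 789 OR hazmat <= 1]
bin=A85: ✓ → 187
bin=A33: ✓ → 140
bin=A28: ✓ → 117
bin=A80: ✓ → 68
bin=A40: ✓ → 127
bin=A89: ✓ → 174
bin=A27: ✓ → 156
bin=A86: ✓ → 64
bin=A43: ✓ → 57
bin=A77: ✓ → 13
bin=A93: ✓ → 128
bin=A32: ✓ → 156
bin=A70: ✓ → 182
bin=A10: ✓ → 115
qty_sum = 187 + 140 + 117 + 68 + 127 + 174 + 156 + 64 + 57 + 13 + 128 + 156 + 182 + 115 = 1684
—
[hazmat_sum: hazmat >= 0 AND aisle = 'D1']
bin=A85: ✗
bin=A33: ✗
bin=A28: ✗
bin=A80: ✗
bin=A40: ✗
bin=A89: ✗
bin=A27: ✗
bin=A86: ✗
bin=A43: ✓ → 57
bin=A77: ✗
bin=A93: ✗
bin=A32: ✗
bin=A70: ✗
bin=A10: ✗
hazmat_sum = 57
—
[hazmat_sum2: hazmat = 1 AND qty < 528]
bin=A85: ✗
bin=A33: ✗
bin=A28: ✓ → 117
bin=A80: ✓ → 68
bin=A40: ✓ → 127
bin=A89: ✓ → 174
bin=A27: ✗
bin=A86: ✗
bin=A43: ✓ → 57
bin=A77: ✗
bin=A93: ✗
bin=A32: ✗
bin=A70: ✗
bin=A10: ✗
hazmat_sum2 = 117 + 68 + 127 + 174 + 57 = 543

qty_sum=1684, hazmat_sum=57, hazmat_sum2=543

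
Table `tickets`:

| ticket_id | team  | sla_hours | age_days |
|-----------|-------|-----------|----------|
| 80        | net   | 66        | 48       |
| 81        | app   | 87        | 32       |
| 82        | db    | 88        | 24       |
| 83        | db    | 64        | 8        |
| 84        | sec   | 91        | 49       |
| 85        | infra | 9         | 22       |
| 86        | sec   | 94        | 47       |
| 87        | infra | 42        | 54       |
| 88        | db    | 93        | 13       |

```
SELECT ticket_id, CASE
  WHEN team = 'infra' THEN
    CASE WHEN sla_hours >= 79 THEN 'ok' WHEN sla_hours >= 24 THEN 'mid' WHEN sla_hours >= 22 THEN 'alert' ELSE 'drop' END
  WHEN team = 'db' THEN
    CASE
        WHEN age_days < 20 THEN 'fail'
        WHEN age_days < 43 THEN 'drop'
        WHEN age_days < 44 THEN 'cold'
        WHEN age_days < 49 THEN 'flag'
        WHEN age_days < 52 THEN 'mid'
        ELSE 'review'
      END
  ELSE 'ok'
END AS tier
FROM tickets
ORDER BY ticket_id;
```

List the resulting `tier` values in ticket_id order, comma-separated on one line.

ticket_id=80: team='net' → outer ELSE → ok
ticket_id=81: team='app' → outer ELSE → ok
ticket_id=82: team='db' → inner[age_days < 43] → drop
ticket_id=83: team='db' → inner[age_days < 20] → fail
ticket_id=84: team='sec' → outer ELSE → ok
ticket_id=85: team='infra' → inner[ELSE] → drop
ticket_id=86: team='sec' → outer ELSE → ok
ticket_id=87: team='infra' → inner[sla_hours >= 24] → mid
ticket_id=88: team='db' → inner[age_days < 20] → fail

ok, ok, drop, fail, ok, drop, ok, mid, fail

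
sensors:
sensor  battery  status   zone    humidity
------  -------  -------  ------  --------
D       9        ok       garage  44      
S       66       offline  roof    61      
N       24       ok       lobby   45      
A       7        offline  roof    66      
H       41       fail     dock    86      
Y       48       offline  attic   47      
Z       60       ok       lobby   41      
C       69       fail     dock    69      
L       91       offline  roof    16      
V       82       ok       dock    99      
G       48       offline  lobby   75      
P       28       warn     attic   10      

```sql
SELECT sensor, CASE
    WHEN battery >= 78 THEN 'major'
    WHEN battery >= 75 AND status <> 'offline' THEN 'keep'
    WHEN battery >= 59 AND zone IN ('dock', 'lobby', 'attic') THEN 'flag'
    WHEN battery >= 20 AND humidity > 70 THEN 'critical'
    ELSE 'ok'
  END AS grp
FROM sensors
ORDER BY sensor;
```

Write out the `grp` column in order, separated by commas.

ok, flag, ok, critical, critical, major, ok, ok, ok, major, ok, flag

sensor=A: ELSE → ok
sensor=C: battery >= 59 AND zone IN ('dock', 'lobby', 'attic') → flag
sensor=D: ELSE → ok
sensor=G: battery >= 20 AND humidity > 70 → critical
sensor=H: battery >= 20 AND humidity > 70 → critical
sensor=L: battery >= 78 → major
sensor=N: ELSE → ok
sensor=P: ELSE → ok
sensor=S: ELSE → ok
sensor=V: battery >= 78 → major
sensor=Y: ELSE → ok
sensor=Z: battery >= 59 AND zone IN ('dock', 'lobby', 'attic') → flag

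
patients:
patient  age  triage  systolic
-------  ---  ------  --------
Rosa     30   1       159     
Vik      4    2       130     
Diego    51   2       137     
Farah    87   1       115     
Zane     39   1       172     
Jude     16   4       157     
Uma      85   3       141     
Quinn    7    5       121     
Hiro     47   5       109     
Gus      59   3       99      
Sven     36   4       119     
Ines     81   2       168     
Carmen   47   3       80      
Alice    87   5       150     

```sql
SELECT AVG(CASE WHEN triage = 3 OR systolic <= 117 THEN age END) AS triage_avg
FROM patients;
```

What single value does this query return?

patient=Rosa: ✗
patient=Vik: ✗
patient=Diego: ✗
patient=Farah: ✓ → 87
patient=Zane: ✗
patient=Jude: ✗
patient=Uma: ✓ → 85
patient=Quinn: ✗
patient=Hiro: ✓ → 47
patient=Gus: ✓ → 59
patient=Sven: ✗
patient=Ines: ✗
patient=Carmen: ✓ → 47
patient=Alice: ✗
triage_avg = (87 + 85 + 47 + 59 + 47) / 5 = 65

65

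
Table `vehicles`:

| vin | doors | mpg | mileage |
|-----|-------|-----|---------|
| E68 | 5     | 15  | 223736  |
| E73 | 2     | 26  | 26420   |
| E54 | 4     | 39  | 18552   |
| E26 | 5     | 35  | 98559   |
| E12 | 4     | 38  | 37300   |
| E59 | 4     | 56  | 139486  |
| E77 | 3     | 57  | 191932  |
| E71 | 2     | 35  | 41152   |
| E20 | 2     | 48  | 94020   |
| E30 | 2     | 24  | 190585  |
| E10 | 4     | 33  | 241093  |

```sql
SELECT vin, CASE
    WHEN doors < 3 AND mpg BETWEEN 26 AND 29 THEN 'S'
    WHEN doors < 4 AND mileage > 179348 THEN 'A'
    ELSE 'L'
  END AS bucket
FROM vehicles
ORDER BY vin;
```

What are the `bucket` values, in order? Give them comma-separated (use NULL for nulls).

L, L, L, L, A, L, L, L, L, S, A

vin=E10: ELSE → L
vin=E12: ELSE → L
vin=E20: ELSE → L
vin=E26: ELSE → L
vin=E30: doors < 4 AND mileage > 179348 → A
vin=E54: ELSE → L
vin=E59: ELSE → L
vin=E68: ELSE → L
vin=E71: ELSE → L
vin=E73: doors < 3 AND mpg BETWEEN 26 AND 29 → S
vin=E77: doors < 4 AND mileage > 179348 → A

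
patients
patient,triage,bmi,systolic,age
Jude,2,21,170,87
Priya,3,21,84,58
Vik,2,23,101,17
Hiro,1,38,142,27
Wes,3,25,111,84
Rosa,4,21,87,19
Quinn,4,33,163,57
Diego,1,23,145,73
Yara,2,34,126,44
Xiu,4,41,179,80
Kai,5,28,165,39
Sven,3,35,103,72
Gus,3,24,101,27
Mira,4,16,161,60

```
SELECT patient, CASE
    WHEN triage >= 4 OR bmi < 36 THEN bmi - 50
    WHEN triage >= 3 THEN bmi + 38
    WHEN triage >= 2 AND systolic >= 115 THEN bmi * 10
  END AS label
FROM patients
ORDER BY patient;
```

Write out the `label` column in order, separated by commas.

patient=Diego: triage >= 4 OR bmi < 36 → -27
patient=Gus: triage >= 4 OR bmi < 36 → -26
patient=Hiro: (no match → NULL) → NULL
patient=Jude: triage >= 4 OR bmi < 36 → -29
patient=Kai: triage >= 4 OR bmi < 36 → -22
patient=Mira: triage >= 4 OR bmi < 36 → -34
patient=Priya: triage >= 4 OR bmi < 36 → -29
patient=Quinn: triage >= 4 OR bmi < 36 → -17
patient=Rosa: triage >= 4 OR bmi < 36 → -29
patient=Sven: triage >= 4 OR bmi < 36 → -15
patient=Vik: triage >= 4 OR bmi < 36 → -27
patient=Wes: triage >= 4 OR bmi < 36 → -25
patient=Xiu: triage >= 4 OR bmi < 36 → -9
patient=Yara: triage >= 4 OR bmi < 36 → -16

-27, -26, NULL, -29, -22, -34, -29, -17, -29, -15, -27, -25, -9, -16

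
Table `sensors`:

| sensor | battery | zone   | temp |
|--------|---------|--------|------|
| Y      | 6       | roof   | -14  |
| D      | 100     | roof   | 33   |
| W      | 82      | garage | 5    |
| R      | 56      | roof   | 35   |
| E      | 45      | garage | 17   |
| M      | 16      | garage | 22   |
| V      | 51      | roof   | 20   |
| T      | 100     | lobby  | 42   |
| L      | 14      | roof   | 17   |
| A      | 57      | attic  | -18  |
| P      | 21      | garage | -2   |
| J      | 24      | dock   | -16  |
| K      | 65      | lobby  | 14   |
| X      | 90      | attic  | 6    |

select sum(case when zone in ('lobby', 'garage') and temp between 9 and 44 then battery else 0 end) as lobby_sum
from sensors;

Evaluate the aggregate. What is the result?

226

sensor=Y: ✗
sensor=D: ✗
sensor=W: ✗
sensor=R: ✗
sensor=E: ✓ → 45
sensor=M: ✓ → 16
sensor=V: ✗
sensor=T: ✓ → 100
sensor=L: ✗
sensor=A: ✗
sensor=P: ✗
sensor=J: ✗
sensor=K: ✓ → 65
sensor=X: ✗
lobby_sum = 45 + 16 + 100 + 65 = 226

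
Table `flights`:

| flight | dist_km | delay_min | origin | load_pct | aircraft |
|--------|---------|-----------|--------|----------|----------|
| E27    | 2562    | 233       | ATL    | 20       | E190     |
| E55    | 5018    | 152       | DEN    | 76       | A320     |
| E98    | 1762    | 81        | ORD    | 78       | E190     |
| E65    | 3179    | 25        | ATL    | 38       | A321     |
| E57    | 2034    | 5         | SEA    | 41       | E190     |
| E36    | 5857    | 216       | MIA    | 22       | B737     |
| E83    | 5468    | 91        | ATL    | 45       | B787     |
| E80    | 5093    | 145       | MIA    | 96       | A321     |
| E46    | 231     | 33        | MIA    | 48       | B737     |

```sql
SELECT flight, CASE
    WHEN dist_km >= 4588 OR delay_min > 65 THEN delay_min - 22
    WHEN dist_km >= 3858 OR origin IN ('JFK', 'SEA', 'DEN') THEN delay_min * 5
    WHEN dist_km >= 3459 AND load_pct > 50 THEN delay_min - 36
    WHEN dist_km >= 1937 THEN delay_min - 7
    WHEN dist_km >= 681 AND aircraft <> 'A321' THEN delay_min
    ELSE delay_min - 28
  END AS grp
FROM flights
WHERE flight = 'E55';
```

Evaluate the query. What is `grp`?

flight = E55: dist_km=5018, delay_min=152, origin=DEN, load_pct=76, aircraft=A320.
dist_km >= 4588 OR delay_min > 65 → true → 130

130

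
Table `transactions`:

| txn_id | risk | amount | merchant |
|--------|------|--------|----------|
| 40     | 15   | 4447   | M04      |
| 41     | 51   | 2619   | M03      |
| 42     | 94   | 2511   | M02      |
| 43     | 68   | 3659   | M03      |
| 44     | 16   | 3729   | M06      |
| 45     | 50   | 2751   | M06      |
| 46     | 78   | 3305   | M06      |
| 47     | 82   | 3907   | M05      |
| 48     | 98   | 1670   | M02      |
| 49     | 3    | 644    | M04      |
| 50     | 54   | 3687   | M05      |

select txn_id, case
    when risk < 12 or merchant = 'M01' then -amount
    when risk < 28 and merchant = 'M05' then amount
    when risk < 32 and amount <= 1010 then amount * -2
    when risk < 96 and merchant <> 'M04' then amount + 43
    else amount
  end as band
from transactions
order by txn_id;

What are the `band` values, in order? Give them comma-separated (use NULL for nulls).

4447, 2662, 2554, 3702, 3772, 2794, 3348, 3950, 1670, -644, 3730

txn_id=40: ELSE → 4447
txn_id=41: risk < 96 and merchant <> 'M04' → 2662
txn_id=42: risk < 96 and merchant <> 'M04' → 2554
txn_id=43: risk < 96 and merchant <> 'M04' → 3702
txn_id=44: risk < 96 and merchant <> 'M04' → 3772
txn_id=45: risk < 96 and merchant <> 'M04' → 2794
txn_id=46: risk < 96 and merchant <> 'M04' → 3348
txn_id=47: risk < 96 and merchant <> 'M04' → 3950
txn_id=48: ELSE → 1670
txn_id=49: risk < 12 or merchant = 'M01' → -644
txn_id=50: risk < 96 and merchant <> 'M04' → 3730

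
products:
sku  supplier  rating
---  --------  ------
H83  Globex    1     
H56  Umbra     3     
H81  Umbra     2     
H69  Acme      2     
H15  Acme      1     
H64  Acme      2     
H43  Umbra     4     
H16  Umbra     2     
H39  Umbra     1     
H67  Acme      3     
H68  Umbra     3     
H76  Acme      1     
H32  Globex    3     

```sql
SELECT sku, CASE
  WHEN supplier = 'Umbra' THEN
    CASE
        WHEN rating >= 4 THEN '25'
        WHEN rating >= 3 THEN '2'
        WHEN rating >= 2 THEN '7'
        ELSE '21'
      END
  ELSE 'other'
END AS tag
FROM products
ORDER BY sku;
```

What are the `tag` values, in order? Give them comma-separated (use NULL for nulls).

sku=H15: supplier='Acme' → outer ELSE → other
sku=H16: supplier='Umbra' → inner[rating >= 2] → 7
sku=H32: supplier='Globex' → outer ELSE → other
sku=H39: supplier='Umbra' → inner[ELSE] → 21
sku=H43: supplier='Umbra' → inner[rating >= 4] → 25
sku=H56: supplier='Umbra' → inner[rating >= 3] → 2
sku=H64: supplier='Acme' → outer ELSE → other
sku=H67: supplier='Acme' → outer ELSE → other
sku=H68: supplier='Umbra' → inner[rating >= 3] → 2
sku=H69: supplier='Acme' → outer ELSE → other
sku=H76: supplier='Acme' → outer ELSE → other
sku=H81: supplier='Umbra' → inner[rating >= 2] → 7
sku=H83: supplier='Globex' → outer ELSE → other

other, 7, other, 21, 25, 2, other, other, 2, other, other, 7, other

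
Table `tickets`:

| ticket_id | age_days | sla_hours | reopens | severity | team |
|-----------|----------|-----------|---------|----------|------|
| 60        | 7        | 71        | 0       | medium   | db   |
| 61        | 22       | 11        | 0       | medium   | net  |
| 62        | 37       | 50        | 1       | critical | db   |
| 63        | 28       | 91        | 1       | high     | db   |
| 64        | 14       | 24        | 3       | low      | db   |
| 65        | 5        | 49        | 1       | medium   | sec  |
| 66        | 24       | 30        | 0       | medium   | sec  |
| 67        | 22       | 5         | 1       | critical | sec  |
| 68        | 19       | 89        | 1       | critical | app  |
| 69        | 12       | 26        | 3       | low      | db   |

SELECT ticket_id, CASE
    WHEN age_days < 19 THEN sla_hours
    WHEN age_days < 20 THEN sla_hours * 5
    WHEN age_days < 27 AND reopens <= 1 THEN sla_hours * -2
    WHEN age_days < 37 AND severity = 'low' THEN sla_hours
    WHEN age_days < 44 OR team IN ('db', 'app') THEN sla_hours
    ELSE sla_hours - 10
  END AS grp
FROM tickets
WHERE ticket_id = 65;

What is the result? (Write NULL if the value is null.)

49

ticket_id = 65: age_days=5, sla_hours=49, reopens=1, severity=medium, team=sec.
age_days < 19 → true → 49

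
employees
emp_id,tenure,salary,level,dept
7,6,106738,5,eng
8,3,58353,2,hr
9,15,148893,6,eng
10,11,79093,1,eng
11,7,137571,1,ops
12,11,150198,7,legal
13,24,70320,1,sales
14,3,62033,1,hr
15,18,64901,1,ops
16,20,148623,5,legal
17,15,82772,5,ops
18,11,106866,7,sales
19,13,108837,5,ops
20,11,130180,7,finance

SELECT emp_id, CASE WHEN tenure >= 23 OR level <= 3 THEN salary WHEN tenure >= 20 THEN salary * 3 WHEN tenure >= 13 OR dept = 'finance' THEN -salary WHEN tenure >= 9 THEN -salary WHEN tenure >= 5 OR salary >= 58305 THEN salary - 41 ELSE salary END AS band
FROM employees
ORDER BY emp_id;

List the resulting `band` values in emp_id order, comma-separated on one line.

106697, 58353, -148893, 79093, 137571, -150198, 70320, 62033, 64901, 445869, -82772, -106866, -108837, -130180

emp_id=7: tenure >= 5 OR salary >= 58305 → 106697
emp_id=8: tenure >= 23 OR level <= 3 → 58353
emp_id=9: tenure >= 13 OR dept = 'finance' → -148893
emp_id=10: tenure >= 23 OR level <= 3 → 79093
emp_id=11: tenure >= 23 OR level <= 3 → 137571
emp_id=12: tenure >= 9 → -150198
emp_id=13: tenure >= 23 OR level <= 3 → 70320
emp_id=14: tenure >= 23 OR level <= 3 → 62033
emp_id=15: tenure >= 23 OR level <= 3 → 64901
emp_id=16: tenure >= 20 → 445869
emp_id=17: tenure >= 13 OR dept = 'finance' → -82772
emp_id=18: tenure >= 9 → -106866
emp_id=19: tenure >= 13 OR dept = 'finance' → -108837
emp_id=20: tenure >= 13 OR dept = 'finance' → -130180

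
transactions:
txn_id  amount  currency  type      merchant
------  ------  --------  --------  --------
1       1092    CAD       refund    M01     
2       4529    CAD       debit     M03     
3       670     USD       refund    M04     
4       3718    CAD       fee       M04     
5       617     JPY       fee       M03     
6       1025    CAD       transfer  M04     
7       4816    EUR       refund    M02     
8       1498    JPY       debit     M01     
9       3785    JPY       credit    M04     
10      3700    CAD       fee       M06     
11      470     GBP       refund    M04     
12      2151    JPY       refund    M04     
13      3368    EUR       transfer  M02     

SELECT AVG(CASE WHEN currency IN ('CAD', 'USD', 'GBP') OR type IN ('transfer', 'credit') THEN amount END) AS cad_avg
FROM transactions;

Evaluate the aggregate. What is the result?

txn_id=1: ✓ → 1092
txn_id=2: ✓ → 4529
txn_id=3: ✓ → 670
txn_id=4: ✓ → 3718
txn_id=5: ✗
txn_id=6: ✓ → 1025
txn_id=7: ✗
txn_id=8: ✗
txn_id=9: ✓ → 3785
txn_id=10: ✓ → 3700
txn_id=11: ✓ → 470
txn_id=12: ✗
txn_id=13: ✓ → 3368
cad_avg = (1092 + 4529 + 670 + 3718 + 1025 + 3785 + 3700 + 470 + 3368) / 9 = 2484.1111111111

2484.1111111111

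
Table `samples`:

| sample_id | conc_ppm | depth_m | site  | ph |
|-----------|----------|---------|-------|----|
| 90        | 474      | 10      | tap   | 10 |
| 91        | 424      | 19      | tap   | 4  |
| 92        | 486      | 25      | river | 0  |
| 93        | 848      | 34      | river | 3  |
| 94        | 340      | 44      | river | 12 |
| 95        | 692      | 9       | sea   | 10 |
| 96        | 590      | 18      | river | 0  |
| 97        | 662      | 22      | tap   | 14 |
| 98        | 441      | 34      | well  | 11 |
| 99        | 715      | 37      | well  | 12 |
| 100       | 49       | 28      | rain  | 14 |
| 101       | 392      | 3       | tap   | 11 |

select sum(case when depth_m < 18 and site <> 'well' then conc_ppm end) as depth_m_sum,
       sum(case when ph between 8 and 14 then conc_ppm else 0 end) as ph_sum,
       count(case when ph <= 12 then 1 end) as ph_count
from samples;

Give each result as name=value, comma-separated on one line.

depth_m_sum=1558, ph_sum=3765, ph_count=10

[depth_m_sum: depth_m < 18 and site <> 'well']
sample_id=90: ✓ → 474
sample_id=91: ✗
sample_id=92: ✗
sample_id=93: ✗
sample_id=94: ✗
sample_id=95: ✓ → 692
sample_id=96: ✗
sample_id=97: ✗
sample_id=98: ✗
sample_id=99: ✗
sample_id=100: ✗
sample_id=101: ✓ → 392
depth_m_sum = 474 + 692 + 392 = 1558
—
[ph_sum: ph between 8 and 14]
sample_id=90: ✓ → 474
sample_id=91: ✗
sample_id=92: ✗
sample_id=93: ✗
sample_id=94: ✓ → 340
sample_id=95: ✓ → 692
sample_id=96: ✗
sample_id=97: ✓ → 662
sample_id=98: ✓ → 441
sample_id=99: ✓ → 715
sample_id=100: ✓ → 49
sample_id=101: ✓ → 392
ph_sum = 474 + 340 + 692 + 662 + 441 + 715 + 49 + 392 = 3765
—
[ph_count: ph <= 12]
sample_id=90: ✓ → 1
sample_id=91: ✓ → 1
sample_id=92: ✓ → 1
sample_id=93: ✓ → 1
sample_id=94: ✓ → 1
sample_id=95: ✓ → 1
sample_id=96: ✓ → 1
sample_id=97: ✗
sample_id=98: ✓ → 1
sample_id=99: ✓ → 1
sample_id=100: ✗
sample_id=101: ✓ → 1
ph_count = COUNT(1, 1, 1, 1, 1, 1, 1, 1, 1, 1) = 10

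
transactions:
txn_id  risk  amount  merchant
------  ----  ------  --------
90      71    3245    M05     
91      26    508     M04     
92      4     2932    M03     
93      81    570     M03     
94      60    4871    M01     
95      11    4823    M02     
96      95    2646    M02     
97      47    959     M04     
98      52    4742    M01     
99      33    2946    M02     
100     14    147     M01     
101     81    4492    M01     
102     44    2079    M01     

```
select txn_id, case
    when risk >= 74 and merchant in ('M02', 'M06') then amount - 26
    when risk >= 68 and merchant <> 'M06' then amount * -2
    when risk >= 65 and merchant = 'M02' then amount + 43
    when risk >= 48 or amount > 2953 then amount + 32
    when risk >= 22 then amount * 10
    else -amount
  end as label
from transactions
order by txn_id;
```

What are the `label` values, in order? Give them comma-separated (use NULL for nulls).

-6490, 5080, -2932, -1140, 4903, 4855, 2620, 9590, 4774, 29460, -147, -8984, 20790

txn_id=90: risk >= 68 and merchant <> 'M06' → -6490
txn_id=91: risk >= 22 → 5080
txn_id=92: ELSE → -2932
txn_id=93: risk >= 68 and merchant <> 'M06' → -1140
txn_id=94: risk >= 48 or amount > 2953 → 4903
txn_id=95: risk >= 48 or amount > 2953 → 4855
txn_id=96: risk >= 74 and merchant in ('M02', 'M06') → 2620
txn_id=97: risk >= 22 → 9590
txn_id=98: risk >= 48 or amount > 2953 → 4774
txn_id=99: risk >= 22 → 29460
txn_id=100: ELSE → -147
txn_id=101: risk >= 68 and merchant <> 'M06' → -8984
txn_id=102: risk >= 22 → 20790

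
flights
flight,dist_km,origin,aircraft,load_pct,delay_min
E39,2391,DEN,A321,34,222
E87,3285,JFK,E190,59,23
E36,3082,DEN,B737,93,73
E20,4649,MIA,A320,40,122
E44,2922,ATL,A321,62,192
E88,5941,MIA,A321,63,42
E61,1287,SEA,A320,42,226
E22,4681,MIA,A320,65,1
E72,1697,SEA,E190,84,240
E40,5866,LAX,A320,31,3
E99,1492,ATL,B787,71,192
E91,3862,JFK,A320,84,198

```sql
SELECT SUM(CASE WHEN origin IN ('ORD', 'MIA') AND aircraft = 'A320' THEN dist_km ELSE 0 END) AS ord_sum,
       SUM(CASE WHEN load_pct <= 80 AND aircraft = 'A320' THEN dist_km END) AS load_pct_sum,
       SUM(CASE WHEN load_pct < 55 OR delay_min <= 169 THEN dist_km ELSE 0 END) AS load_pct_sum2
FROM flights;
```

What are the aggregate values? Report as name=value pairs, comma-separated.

ord_sum=9330, load_pct_sum=16483, load_pct_sum2=31182

[ord_sum: origin IN ('ORD', 'MIA') AND aircraft = 'A320']
flight=E39: ✗
flight=E87: ✗
flight=E36: ✗
flight=E20: ✓ → 4649
flight=E44: ✗
flight=E88: ✗
flight=E61: ✗
flight=E22: ✓ → 4681
flight=E72: ✗
flight=E40: ✗
flight=E99: ✗
flight=E91: ✗
ord_sum = 4649 + 4681 = 9330
—
[load_pct_sum: load_pct <= 80 AND aircraft = 'A320']
flight=E39: ✗
flight=E87: ✗
flight=E36: ✗
flight=E20: ✓ → 4649
flight=E44: ✗
flight=E88: ✗
flight=E61: ✓ → 1287
flight=E22: ✓ → 4681
flight=E72: ✗
flight=E40: ✓ → 5866
flight=E99: ✗
flight=E91: ✗
load_pct_sum = 4649 + 1287 + 4681 + 5866 = 16483
—
[load_pct_sum2: load_pct < 55 OR delay_min <= 169]
flight=E39: ✓ → 2391
flight=E87: ✓ → 3285
flight=E36: ✓ → 3082
flight=E20: ✓ → 4649
flight=E44: ✗
flight=E88: ✓ → 5941
flight=E61: ✓ → 1287
flight=E22: ✓ → 4681
flight=E72: ✗
flight=E40: ✓ → 5866
flight=E99: ✗
flight=E91: ✗
load_pct_sum2 = 2391 + 3285 + 3082 + 4649 + 5941 + 1287 + 4681 + 5866 = 31182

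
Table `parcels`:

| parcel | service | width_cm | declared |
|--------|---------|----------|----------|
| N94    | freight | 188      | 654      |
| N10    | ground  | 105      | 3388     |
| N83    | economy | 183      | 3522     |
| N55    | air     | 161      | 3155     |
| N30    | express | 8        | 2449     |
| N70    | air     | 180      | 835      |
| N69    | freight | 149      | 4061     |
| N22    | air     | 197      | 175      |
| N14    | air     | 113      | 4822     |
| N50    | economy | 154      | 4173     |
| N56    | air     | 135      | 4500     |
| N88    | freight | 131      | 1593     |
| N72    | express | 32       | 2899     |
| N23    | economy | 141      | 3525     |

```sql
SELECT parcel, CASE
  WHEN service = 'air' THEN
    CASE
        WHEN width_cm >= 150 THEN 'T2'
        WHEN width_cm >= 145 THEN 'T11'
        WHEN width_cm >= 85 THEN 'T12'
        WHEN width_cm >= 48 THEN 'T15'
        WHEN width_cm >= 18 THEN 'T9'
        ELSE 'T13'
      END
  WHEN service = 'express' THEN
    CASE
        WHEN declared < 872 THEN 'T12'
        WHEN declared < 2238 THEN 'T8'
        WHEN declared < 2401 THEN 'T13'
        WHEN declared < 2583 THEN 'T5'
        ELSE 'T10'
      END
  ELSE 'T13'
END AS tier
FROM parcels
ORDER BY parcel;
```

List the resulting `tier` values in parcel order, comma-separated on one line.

T13, T12, T2, T13, T5, T13, T2, T12, T13, T2, T10, T13, T13, T13

parcel=N10: service='ground' → outer ELSE → T13
parcel=N14: service='air' → inner[width_cm >= 85] → T12
parcel=N22: service='air' → inner[width_cm >= 150] → T2
parcel=N23: service='economy' → outer ELSE → T13
parcel=N30: service='express' → inner[declared < 2583] → T5
parcel=N50: service='economy' → outer ELSE → T13
parcel=N55: service='air' → inner[width_cm >= 150] → T2
parcel=N56: service='air' → inner[width_cm >= 85] → T12
parcel=N69: service='freight' → outer ELSE → T13
parcel=N70: service='air' → inner[width_cm >= 150] → T2
parcel=N72: service='express' → inner[ELSE] → T10
parcel=N83: service='economy' → outer ELSE → T13
parcel=N88: service='freight' → outer ELSE → T13
parcel=N94: service='freight' → outer ELSE → T13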